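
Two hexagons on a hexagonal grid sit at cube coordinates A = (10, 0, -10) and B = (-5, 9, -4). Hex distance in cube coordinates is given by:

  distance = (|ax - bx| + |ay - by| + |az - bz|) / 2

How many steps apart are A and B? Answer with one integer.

|ax - bx| = |10 - (-5)| = 15
|ay - by| = |0 - 9| = 9
|az - bz| = |-10 - (-4)| = 6
distance = (15 + 9 + 6) / 2 = 30 / 2 = 15

Answer: 15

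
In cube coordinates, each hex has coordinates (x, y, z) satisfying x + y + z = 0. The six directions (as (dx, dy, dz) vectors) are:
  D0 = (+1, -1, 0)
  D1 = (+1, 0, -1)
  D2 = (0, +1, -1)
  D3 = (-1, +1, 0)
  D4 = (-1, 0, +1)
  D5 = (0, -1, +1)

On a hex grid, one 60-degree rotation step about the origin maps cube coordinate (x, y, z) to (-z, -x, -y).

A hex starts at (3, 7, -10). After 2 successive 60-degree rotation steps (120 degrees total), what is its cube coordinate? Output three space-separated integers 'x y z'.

Start: (3, 7, -10)
Step 1: (3, 7, -10) -> (-(-10), -(3), -(7)) = (10, -3, -7)
Step 2: (10, -3, -7) -> (-(-7), -(10), -(-3)) = (7, -10, 3)

Answer: 7 -10 3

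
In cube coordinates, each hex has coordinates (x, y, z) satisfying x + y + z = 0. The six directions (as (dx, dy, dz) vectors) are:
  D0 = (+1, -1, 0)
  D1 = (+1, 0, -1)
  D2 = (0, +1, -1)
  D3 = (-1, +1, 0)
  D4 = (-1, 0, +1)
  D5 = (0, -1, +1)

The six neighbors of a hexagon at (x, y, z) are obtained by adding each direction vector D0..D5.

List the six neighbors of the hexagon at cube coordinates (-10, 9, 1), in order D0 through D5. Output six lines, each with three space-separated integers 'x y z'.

Center: (-10, 9, 1). Add each direction:
  D0: (-10, 9, 1) + (1, -1, 0) = (-9, 8, 1)
  D1: (-10, 9, 1) + (1, 0, -1) = (-9, 9, 0)
  D2: (-10, 9, 1) + (0, 1, -1) = (-10, 10, 0)
  D3: (-10, 9, 1) + (-1, 1, 0) = (-11, 10, 1)
  D4: (-10, 9, 1) + (-1, 0, 1) = (-11, 9, 2)
  D5: (-10, 9, 1) + (0, -1, 1) = (-10, 8, 2)

Answer: -9 8 1
-9 9 0
-10 10 0
-11 10 1
-11 9 2
-10 8 2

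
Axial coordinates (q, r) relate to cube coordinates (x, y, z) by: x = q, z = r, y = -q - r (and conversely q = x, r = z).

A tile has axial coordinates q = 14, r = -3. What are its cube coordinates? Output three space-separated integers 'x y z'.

x = q = 14
z = r = -3
y = -x - z = -(14) - (-3) = -11

Answer: 14 -11 -3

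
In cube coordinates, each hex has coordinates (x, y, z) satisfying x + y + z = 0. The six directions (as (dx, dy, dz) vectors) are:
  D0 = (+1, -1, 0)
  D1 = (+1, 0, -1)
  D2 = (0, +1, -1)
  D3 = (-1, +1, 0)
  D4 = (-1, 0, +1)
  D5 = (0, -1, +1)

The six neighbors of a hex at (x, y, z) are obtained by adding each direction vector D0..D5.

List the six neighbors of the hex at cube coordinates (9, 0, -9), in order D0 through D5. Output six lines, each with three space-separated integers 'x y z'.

Answer: 10 -1 -9
10 0 -10
9 1 -10
8 1 -9
8 0 -8
9 -1 -8

Derivation:
Center: (9, 0, -9). Add each direction:
  D0: (9, 0, -9) + (1, -1, 0) = (10, -1, -9)
  D1: (9, 0, -9) + (1, 0, -1) = (10, 0, -10)
  D2: (9, 0, -9) + (0, 1, -1) = (9, 1, -10)
  D3: (9, 0, -9) + (-1, 1, 0) = (8, 1, -9)
  D4: (9, 0, -9) + (-1, 0, 1) = (8, 0, -8)
  D5: (9, 0, -9) + (0, -1, 1) = (9, -1, -8)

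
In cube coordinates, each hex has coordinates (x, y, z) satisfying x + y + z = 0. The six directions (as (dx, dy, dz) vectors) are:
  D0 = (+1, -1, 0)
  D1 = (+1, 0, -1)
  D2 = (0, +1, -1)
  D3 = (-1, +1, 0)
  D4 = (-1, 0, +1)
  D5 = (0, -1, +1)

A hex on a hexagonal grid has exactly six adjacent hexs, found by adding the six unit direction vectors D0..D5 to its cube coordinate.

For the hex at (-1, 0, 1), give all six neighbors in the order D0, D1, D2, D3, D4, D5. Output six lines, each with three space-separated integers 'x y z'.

Answer: 0 -1 1
0 0 0
-1 1 0
-2 1 1
-2 0 2
-1 -1 2

Derivation:
Center: (-1, 0, 1). Add each direction:
  D0: (-1, 0, 1) + (1, -1, 0) = (0, -1, 1)
  D1: (-1, 0, 1) + (1, 0, -1) = (0, 0, 0)
  D2: (-1, 0, 1) + (0, 1, -1) = (-1, 1, 0)
  D3: (-1, 0, 1) + (-1, 1, 0) = (-2, 1, 1)
  D4: (-1, 0, 1) + (-1, 0, 1) = (-2, 0, 2)
  D5: (-1, 0, 1) + (0, -1, 1) = (-1, -1, 2)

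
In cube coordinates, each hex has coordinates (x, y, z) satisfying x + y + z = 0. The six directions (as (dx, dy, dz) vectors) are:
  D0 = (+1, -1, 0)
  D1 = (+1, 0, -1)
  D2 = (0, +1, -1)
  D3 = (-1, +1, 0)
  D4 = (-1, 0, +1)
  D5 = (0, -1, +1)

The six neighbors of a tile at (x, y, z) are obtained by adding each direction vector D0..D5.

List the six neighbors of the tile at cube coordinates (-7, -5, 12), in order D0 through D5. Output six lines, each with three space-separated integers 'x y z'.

Answer: -6 -6 12
-6 -5 11
-7 -4 11
-8 -4 12
-8 -5 13
-7 -6 13

Derivation:
Center: (-7, -5, 12). Add each direction:
  D0: (-7, -5, 12) + (1, -1, 0) = (-6, -6, 12)
  D1: (-7, -5, 12) + (1, 0, -1) = (-6, -5, 11)
  D2: (-7, -5, 12) + (0, 1, -1) = (-7, -4, 11)
  D3: (-7, -5, 12) + (-1, 1, 0) = (-8, -4, 12)
  D4: (-7, -5, 12) + (-1, 0, 1) = (-8, -5, 13)
  D5: (-7, -5, 12) + (0, -1, 1) = (-7, -6, 13)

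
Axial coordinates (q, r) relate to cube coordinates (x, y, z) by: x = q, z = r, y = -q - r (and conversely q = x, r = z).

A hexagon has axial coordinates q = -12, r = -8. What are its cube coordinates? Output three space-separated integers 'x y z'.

Answer: -12 20 -8

Derivation:
x = q = -12
z = r = -8
y = -x - z = -(-12) - (-8) = 20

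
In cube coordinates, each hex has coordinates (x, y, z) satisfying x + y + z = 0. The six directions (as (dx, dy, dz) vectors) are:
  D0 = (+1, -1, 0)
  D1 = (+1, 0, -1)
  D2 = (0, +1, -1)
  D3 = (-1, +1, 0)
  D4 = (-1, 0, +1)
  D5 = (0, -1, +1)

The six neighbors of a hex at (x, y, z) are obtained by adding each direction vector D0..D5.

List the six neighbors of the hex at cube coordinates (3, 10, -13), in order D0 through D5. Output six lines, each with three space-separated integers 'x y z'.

Center: (3, 10, -13). Add each direction:
  D0: (3, 10, -13) + (1, -1, 0) = (4, 9, -13)
  D1: (3, 10, -13) + (1, 0, -1) = (4, 10, -14)
  D2: (3, 10, -13) + (0, 1, -1) = (3, 11, -14)
  D3: (3, 10, -13) + (-1, 1, 0) = (2, 11, -13)
  D4: (3, 10, -13) + (-1, 0, 1) = (2, 10, -12)
  D5: (3, 10, -13) + (0, -1, 1) = (3, 9, -12)

Answer: 4 9 -13
4 10 -14
3 11 -14
2 11 -13
2 10 -12
3 9 -12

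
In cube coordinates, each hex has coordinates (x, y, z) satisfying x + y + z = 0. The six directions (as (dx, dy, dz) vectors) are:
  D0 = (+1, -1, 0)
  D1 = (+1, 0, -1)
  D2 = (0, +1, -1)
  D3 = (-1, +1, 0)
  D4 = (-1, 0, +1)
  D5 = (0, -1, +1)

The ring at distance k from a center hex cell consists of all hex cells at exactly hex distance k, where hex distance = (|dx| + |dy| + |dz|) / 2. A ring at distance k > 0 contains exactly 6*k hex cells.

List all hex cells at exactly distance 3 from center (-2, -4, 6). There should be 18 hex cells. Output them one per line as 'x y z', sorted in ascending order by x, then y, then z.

Answer: -5 -4 9
-5 -3 8
-5 -2 7
-5 -1 6
-4 -5 9
-4 -1 5
-3 -6 9
-3 -1 4
-2 -7 9
-2 -1 3
-1 -7 8
-1 -2 3
0 -7 7
0 -3 3
1 -7 6
1 -6 5
1 -5 4
1 -4 3

Derivation:
Walk ring at distance 3 from (-2, -4, 6):
Start at center + D4*3 = (-5, -4, 9)
  hex 0: (-5, -4, 9)
  hex 1: (-4, -5, 9)
  hex 2: (-3, -6, 9)
  hex 3: (-2, -7, 9)
  hex 4: (-1, -7, 8)
  hex 5: (0, -7, 7)
  hex 6: (1, -7, 6)
  hex 7: (1, -6, 5)
  hex 8: (1, -5, 4)
  hex 9: (1, -4, 3)
  hex 10: (0, -3, 3)
  hex 11: (-1, -2, 3)
  hex 12: (-2, -1, 3)
  hex 13: (-3, -1, 4)
  hex 14: (-4, -1, 5)
  hex 15: (-5, -1, 6)
  hex 16: (-5, -2, 7)
  hex 17: (-5, -3, 8)
Sorted: 18 hexes.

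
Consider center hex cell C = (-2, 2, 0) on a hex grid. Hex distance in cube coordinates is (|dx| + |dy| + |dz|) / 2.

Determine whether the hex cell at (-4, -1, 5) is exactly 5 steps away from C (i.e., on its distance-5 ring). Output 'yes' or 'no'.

Answer: yes

Derivation:
|px - cx| = |-4 - (-2)| = 2
|py - cy| = |-1 - 2| = 3
|pz - cz| = |5 - 0| = 5
distance = (2+3+5)/2 = 10/2 = 5
radius = 5; distance == radius -> yes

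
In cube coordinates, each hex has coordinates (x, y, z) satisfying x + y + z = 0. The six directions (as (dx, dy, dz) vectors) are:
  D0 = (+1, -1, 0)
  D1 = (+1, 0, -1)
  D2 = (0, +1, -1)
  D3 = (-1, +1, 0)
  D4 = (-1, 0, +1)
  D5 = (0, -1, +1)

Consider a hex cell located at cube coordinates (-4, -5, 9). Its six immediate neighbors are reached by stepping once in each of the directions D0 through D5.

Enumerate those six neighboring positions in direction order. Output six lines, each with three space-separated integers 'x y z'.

Center: (-4, -5, 9). Add each direction:
  D0: (-4, -5, 9) + (1, -1, 0) = (-3, -6, 9)
  D1: (-4, -5, 9) + (1, 0, -1) = (-3, -5, 8)
  D2: (-4, -5, 9) + (0, 1, -1) = (-4, -4, 8)
  D3: (-4, -5, 9) + (-1, 1, 0) = (-5, -4, 9)
  D4: (-4, -5, 9) + (-1, 0, 1) = (-5, -5, 10)
  D5: (-4, -5, 9) + (0, -1, 1) = (-4, -6, 10)

Answer: -3 -6 9
-3 -5 8
-4 -4 8
-5 -4 9
-5 -5 10
-4 -6 10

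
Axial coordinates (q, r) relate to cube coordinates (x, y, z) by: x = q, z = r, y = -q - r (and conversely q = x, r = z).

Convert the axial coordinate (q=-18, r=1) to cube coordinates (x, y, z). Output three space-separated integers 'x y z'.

x = q = -18
z = r = 1
y = -x - z = -(-18) - (1) = 17

Answer: -18 17 1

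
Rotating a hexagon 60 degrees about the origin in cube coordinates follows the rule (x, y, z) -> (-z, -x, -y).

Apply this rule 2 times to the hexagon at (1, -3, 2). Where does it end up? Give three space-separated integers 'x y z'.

Start: (1, -3, 2)
Step 1: (1, -3, 2) -> (-(2), -(1), -(-3)) = (-2, -1, 3)
Step 2: (-2, -1, 3) -> (-(3), -(-2), -(-1)) = (-3, 2, 1)

Answer: -3 2 1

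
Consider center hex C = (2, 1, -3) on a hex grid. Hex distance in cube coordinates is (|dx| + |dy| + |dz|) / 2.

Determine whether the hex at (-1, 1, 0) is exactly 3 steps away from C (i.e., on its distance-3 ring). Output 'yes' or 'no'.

|px - cx| = |-1 - 2| = 3
|py - cy| = |1 - 1| = 0
|pz - cz| = |0 - (-3)| = 3
distance = (3+0+3)/2 = 6/2 = 3
radius = 3; distance == radius -> yes

Answer: yes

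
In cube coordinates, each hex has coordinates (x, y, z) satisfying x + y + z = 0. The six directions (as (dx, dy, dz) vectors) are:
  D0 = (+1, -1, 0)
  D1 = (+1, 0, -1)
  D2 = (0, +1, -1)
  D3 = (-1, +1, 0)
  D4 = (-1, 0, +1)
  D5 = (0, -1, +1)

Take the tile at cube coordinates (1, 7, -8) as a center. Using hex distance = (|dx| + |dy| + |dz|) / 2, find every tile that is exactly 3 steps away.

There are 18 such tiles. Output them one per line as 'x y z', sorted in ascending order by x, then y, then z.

Walk ring at distance 3 from (1, 7, -8):
Start at center + D4*3 = (-2, 7, -5)
  hex 0: (-2, 7, -5)
  hex 1: (-1, 6, -5)
  hex 2: (0, 5, -5)
  hex 3: (1, 4, -5)
  hex 4: (2, 4, -6)
  hex 5: (3, 4, -7)
  hex 6: (4, 4, -8)
  hex 7: (4, 5, -9)
  hex 8: (4, 6, -10)
  hex 9: (4, 7, -11)
  hex 10: (3, 8, -11)
  hex 11: (2, 9, -11)
  hex 12: (1, 10, -11)
  hex 13: (0, 10, -10)
  hex 14: (-1, 10, -9)
  hex 15: (-2, 10, -8)
  hex 16: (-2, 9, -7)
  hex 17: (-2, 8, -6)
Sorted: 18 hexes.

Answer: -2 7 -5
-2 8 -6
-2 9 -7
-2 10 -8
-1 6 -5
-1 10 -9
0 5 -5
0 10 -10
1 4 -5
1 10 -11
2 4 -6
2 9 -11
3 4 -7
3 8 -11
4 4 -8
4 5 -9
4 6 -10
4 7 -11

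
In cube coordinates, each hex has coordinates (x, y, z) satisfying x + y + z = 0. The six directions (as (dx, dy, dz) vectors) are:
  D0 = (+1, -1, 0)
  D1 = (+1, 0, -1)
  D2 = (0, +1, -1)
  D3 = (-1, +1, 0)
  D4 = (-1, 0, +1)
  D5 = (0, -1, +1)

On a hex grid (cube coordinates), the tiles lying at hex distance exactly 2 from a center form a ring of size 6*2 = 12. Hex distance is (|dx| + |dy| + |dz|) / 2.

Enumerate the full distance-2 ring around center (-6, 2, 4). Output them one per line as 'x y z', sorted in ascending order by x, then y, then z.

Walk ring at distance 2 from (-6, 2, 4):
Start at center + D4*2 = (-8, 2, 6)
  hex 0: (-8, 2, 6)
  hex 1: (-7, 1, 6)
  hex 2: (-6, 0, 6)
  hex 3: (-5, 0, 5)
  hex 4: (-4, 0, 4)
  hex 5: (-4, 1, 3)
  hex 6: (-4, 2, 2)
  hex 7: (-5, 3, 2)
  hex 8: (-6, 4, 2)
  hex 9: (-7, 4, 3)
  hex 10: (-8, 4, 4)
  hex 11: (-8, 3, 5)
Sorted: 12 hexes.

Answer: -8 2 6
-8 3 5
-8 4 4
-7 1 6
-7 4 3
-6 0 6
-6 4 2
-5 0 5
-5 3 2
-4 0 4
-4 1 3
-4 2 2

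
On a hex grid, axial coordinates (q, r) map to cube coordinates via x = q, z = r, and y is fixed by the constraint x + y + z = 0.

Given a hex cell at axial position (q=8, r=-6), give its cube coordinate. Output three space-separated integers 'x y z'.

Answer: 8 -2 -6

Derivation:
x = q = 8
z = r = -6
y = -x - z = -(8) - (-6) = -2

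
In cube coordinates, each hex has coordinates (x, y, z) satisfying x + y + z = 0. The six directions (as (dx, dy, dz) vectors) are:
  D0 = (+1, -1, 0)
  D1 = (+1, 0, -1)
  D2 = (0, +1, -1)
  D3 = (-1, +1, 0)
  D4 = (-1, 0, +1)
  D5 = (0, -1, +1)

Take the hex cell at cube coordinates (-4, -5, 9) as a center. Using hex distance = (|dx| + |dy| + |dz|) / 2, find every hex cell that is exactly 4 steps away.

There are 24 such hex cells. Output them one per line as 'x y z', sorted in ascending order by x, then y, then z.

Walk ring at distance 4 from (-4, -5, 9):
Start at center + D4*4 = (-8, -5, 13)
  hex 0: (-8, -5, 13)
  hex 1: (-7, -6, 13)
  hex 2: (-6, -7, 13)
  hex 3: (-5, -8, 13)
  hex 4: (-4, -9, 13)
  hex 5: (-3, -9, 12)
  hex 6: (-2, -9, 11)
  hex 7: (-1, -9, 10)
  hex 8: (0, -9, 9)
  hex 9: (0, -8, 8)
  hex 10: (0, -7, 7)
  hex 11: (0, -6, 6)
  hex 12: (0, -5, 5)
  hex 13: (-1, -4, 5)
  hex 14: (-2, -3, 5)
  hex 15: (-3, -2, 5)
  hex 16: (-4, -1, 5)
  hex 17: (-5, -1, 6)
  hex 18: (-6, -1, 7)
  hex 19: (-7, -1, 8)
  hex 20: (-8, -1, 9)
  hex 21: (-8, -2, 10)
  hex 22: (-8, -3, 11)
  hex 23: (-8, -4, 12)
Sorted: 24 hexes.

Answer: -8 -5 13
-8 -4 12
-8 -3 11
-8 -2 10
-8 -1 9
-7 -6 13
-7 -1 8
-6 -7 13
-6 -1 7
-5 -8 13
-5 -1 6
-4 -9 13
-4 -1 5
-3 -9 12
-3 -2 5
-2 -9 11
-2 -3 5
-1 -9 10
-1 -4 5
0 -9 9
0 -8 8
0 -7 7
0 -6 6
0 -5 5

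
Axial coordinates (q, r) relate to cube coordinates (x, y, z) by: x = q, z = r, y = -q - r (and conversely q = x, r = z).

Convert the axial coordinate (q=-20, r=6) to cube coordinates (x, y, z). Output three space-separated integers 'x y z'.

Answer: -20 14 6

Derivation:
x = q = -20
z = r = 6
y = -x - z = -(-20) - (6) = 14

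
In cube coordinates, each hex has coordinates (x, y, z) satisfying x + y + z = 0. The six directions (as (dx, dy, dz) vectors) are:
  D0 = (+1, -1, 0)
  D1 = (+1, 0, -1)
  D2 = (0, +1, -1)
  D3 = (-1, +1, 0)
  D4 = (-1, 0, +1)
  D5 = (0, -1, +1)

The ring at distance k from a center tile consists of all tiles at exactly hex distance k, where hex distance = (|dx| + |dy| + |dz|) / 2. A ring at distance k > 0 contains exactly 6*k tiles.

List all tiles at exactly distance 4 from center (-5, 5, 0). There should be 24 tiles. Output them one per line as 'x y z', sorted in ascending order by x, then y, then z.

Walk ring at distance 4 from (-5, 5, 0):
Start at center + D4*4 = (-9, 5, 4)
  hex 0: (-9, 5, 4)
  hex 1: (-8, 4, 4)
  hex 2: (-7, 3, 4)
  hex 3: (-6, 2, 4)
  hex 4: (-5, 1, 4)
  hex 5: (-4, 1, 3)
  hex 6: (-3, 1, 2)
  hex 7: (-2, 1, 1)
  hex 8: (-1, 1, 0)
  hex 9: (-1, 2, -1)
  hex 10: (-1, 3, -2)
  hex 11: (-1, 4, -3)
  hex 12: (-1, 5, -4)
  hex 13: (-2, 6, -4)
  hex 14: (-3, 7, -4)
  hex 15: (-4, 8, -4)
  hex 16: (-5, 9, -4)
  hex 17: (-6, 9, -3)
  hex 18: (-7, 9, -2)
  hex 19: (-8, 9, -1)
  hex 20: (-9, 9, 0)
  hex 21: (-9, 8, 1)
  hex 22: (-9, 7, 2)
  hex 23: (-9, 6, 3)
Sorted: 24 hexes.

Answer: -9 5 4
-9 6 3
-9 7 2
-9 8 1
-9 9 0
-8 4 4
-8 9 -1
-7 3 4
-7 9 -2
-6 2 4
-6 9 -3
-5 1 4
-5 9 -4
-4 1 3
-4 8 -4
-3 1 2
-3 7 -4
-2 1 1
-2 6 -4
-1 1 0
-1 2 -1
-1 3 -2
-1 4 -3
-1 5 -4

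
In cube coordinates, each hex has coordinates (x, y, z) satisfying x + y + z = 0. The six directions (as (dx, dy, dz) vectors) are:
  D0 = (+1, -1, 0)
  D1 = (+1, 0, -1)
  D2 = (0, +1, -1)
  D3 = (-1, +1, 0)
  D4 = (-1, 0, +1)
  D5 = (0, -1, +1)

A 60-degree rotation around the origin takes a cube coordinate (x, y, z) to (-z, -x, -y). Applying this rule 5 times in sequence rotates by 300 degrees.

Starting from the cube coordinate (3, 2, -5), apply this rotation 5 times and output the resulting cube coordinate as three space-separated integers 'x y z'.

Start: (3, 2, -5)
Step 1: (3, 2, -5) -> (-(-5), -(3), -(2)) = (5, -3, -2)
Step 2: (5, -3, -2) -> (-(-2), -(5), -(-3)) = (2, -5, 3)
Step 3: (2, -5, 3) -> (-(3), -(2), -(-5)) = (-3, -2, 5)
Step 4: (-3, -2, 5) -> (-(5), -(-3), -(-2)) = (-5, 3, 2)
Step 5: (-5, 3, 2) -> (-(2), -(-5), -(3)) = (-2, 5, -3)

Answer: -2 5 -3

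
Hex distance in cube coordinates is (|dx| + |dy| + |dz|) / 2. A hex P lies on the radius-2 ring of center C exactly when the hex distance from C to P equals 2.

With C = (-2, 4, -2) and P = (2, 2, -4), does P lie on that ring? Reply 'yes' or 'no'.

Answer: no

Derivation:
|px - cx| = |2 - (-2)| = 4
|py - cy| = |2 - 4| = 2
|pz - cz| = |-4 - (-2)| = 2
distance = (4+2+2)/2 = 8/2 = 4
radius = 2; distance != radius -> no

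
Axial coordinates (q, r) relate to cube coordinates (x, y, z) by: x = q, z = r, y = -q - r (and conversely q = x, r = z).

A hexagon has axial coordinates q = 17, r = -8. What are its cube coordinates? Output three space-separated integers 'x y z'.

Answer: 17 -9 -8

Derivation:
x = q = 17
z = r = -8
y = -x - z = -(17) - (-8) = -9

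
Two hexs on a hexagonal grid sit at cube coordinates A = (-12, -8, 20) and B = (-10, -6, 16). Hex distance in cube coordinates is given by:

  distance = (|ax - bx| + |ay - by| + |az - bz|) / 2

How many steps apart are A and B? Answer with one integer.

|ax - bx| = |-12 - (-10)| = 2
|ay - by| = |-8 - (-6)| = 2
|az - bz| = |20 - 16| = 4
distance = (2 + 2 + 4) / 2 = 8 / 2 = 4

Answer: 4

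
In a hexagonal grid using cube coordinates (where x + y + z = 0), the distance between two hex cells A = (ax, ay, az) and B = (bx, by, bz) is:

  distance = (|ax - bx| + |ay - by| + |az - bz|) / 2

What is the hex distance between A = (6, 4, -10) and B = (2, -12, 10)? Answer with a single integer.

Answer: 20

Derivation:
|ax - bx| = |6 - 2| = 4
|ay - by| = |4 - (-12)| = 16
|az - bz| = |-10 - 10| = 20
distance = (4 + 16 + 20) / 2 = 40 / 2 = 20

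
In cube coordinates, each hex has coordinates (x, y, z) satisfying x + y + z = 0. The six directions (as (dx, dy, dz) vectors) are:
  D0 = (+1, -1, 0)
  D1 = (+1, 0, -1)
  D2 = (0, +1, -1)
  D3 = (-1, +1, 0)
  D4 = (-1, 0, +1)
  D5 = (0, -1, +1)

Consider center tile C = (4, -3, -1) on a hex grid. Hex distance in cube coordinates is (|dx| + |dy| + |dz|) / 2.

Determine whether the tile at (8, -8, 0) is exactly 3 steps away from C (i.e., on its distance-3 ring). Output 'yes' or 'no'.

|px - cx| = |8 - 4| = 4
|py - cy| = |-8 - (-3)| = 5
|pz - cz| = |0 - (-1)| = 1
distance = (4+5+1)/2 = 10/2 = 5
radius = 3; distance != radius -> no

Answer: no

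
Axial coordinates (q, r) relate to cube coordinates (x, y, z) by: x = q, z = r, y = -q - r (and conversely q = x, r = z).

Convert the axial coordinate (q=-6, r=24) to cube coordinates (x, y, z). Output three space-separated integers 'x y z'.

Answer: -6 -18 24

Derivation:
x = q = -6
z = r = 24
y = -x - z = -(-6) - (24) = -18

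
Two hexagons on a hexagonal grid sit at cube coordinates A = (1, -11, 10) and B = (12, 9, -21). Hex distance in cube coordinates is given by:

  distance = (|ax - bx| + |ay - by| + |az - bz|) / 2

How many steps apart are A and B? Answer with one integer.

|ax - bx| = |1 - 12| = 11
|ay - by| = |-11 - 9| = 20
|az - bz| = |10 - (-21)| = 31
distance = (11 + 20 + 31) / 2 = 62 / 2 = 31

Answer: 31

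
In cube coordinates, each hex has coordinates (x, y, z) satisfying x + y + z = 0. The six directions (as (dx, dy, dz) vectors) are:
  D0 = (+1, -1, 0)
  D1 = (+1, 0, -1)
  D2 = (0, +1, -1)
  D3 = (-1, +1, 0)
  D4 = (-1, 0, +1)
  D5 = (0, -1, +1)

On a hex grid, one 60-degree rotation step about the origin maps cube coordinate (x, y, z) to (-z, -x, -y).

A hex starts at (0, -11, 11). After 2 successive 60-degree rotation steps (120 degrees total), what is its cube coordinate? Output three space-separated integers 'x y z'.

Start: (0, -11, 11)
Step 1: (0, -11, 11) -> (-(11), -(0), -(-11)) = (-11, 0, 11)
Step 2: (-11, 0, 11) -> (-(11), -(-11), -(0)) = (-11, 11, 0)

Answer: -11 11 0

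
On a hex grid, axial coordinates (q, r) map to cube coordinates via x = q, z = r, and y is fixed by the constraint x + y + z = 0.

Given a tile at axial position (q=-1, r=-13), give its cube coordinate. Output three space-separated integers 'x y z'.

x = q = -1
z = r = -13
y = -x - z = -(-1) - (-13) = 14

Answer: -1 14 -13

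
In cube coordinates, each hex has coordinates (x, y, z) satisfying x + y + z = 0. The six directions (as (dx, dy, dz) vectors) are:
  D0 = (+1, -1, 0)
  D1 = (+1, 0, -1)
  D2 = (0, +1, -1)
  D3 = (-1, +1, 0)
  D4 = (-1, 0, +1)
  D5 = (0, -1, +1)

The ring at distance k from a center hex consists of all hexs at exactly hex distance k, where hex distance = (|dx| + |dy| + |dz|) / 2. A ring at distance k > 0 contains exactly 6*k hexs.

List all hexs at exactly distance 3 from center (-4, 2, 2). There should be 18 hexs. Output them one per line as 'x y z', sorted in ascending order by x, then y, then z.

Answer: -7 2 5
-7 3 4
-7 4 3
-7 5 2
-6 1 5
-6 5 1
-5 0 5
-5 5 0
-4 -1 5
-4 5 -1
-3 -1 4
-3 4 -1
-2 -1 3
-2 3 -1
-1 -1 2
-1 0 1
-1 1 0
-1 2 -1

Derivation:
Walk ring at distance 3 from (-4, 2, 2):
Start at center + D4*3 = (-7, 2, 5)
  hex 0: (-7, 2, 5)
  hex 1: (-6, 1, 5)
  hex 2: (-5, 0, 5)
  hex 3: (-4, -1, 5)
  hex 4: (-3, -1, 4)
  hex 5: (-2, -1, 3)
  hex 6: (-1, -1, 2)
  hex 7: (-1, 0, 1)
  hex 8: (-1, 1, 0)
  hex 9: (-1, 2, -1)
  hex 10: (-2, 3, -1)
  hex 11: (-3, 4, -1)
  hex 12: (-4, 5, -1)
  hex 13: (-5, 5, 0)
  hex 14: (-6, 5, 1)
  hex 15: (-7, 5, 2)
  hex 16: (-7, 4, 3)
  hex 17: (-7, 3, 4)
Sorted: 18 hexes.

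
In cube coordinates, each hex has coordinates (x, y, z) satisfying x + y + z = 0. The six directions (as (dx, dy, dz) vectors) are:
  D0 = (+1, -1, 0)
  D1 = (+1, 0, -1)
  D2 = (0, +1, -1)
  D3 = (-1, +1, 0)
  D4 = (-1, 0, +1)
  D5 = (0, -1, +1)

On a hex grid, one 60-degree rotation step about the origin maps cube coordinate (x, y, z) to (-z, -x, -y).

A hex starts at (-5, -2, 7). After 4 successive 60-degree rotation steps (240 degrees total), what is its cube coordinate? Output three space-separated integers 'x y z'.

Start: (-5, -2, 7)
Step 1: (-5, -2, 7) -> (-(7), -(-5), -(-2)) = (-7, 5, 2)
Step 2: (-7, 5, 2) -> (-(2), -(-7), -(5)) = (-2, 7, -5)
Step 3: (-2, 7, -5) -> (-(-5), -(-2), -(7)) = (5, 2, -7)
Step 4: (5, 2, -7) -> (-(-7), -(5), -(2)) = (7, -5, -2)

Answer: 7 -5 -2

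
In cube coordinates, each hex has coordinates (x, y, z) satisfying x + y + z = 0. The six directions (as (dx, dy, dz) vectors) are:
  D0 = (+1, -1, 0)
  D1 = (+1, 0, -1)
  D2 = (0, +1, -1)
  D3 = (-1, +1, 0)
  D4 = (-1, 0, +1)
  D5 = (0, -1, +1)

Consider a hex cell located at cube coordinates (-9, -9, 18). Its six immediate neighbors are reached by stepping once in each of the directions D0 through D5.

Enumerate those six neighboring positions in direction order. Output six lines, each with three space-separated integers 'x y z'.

Answer: -8 -10 18
-8 -9 17
-9 -8 17
-10 -8 18
-10 -9 19
-9 -10 19

Derivation:
Center: (-9, -9, 18). Add each direction:
  D0: (-9, -9, 18) + (1, -1, 0) = (-8, -10, 18)
  D1: (-9, -9, 18) + (1, 0, -1) = (-8, -9, 17)
  D2: (-9, -9, 18) + (0, 1, -1) = (-9, -8, 17)
  D3: (-9, -9, 18) + (-1, 1, 0) = (-10, -8, 18)
  D4: (-9, -9, 18) + (-1, 0, 1) = (-10, -9, 19)
  D5: (-9, -9, 18) + (0, -1, 1) = (-9, -10, 19)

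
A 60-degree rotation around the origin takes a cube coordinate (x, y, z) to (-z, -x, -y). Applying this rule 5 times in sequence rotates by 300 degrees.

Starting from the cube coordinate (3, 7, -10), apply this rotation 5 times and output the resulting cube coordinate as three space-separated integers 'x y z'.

Start: (3, 7, -10)
Step 1: (3, 7, -10) -> (-(-10), -(3), -(7)) = (10, -3, -7)
Step 2: (10, -3, -7) -> (-(-7), -(10), -(-3)) = (7, -10, 3)
Step 3: (7, -10, 3) -> (-(3), -(7), -(-10)) = (-3, -7, 10)
Step 4: (-3, -7, 10) -> (-(10), -(-3), -(-7)) = (-10, 3, 7)
Step 5: (-10, 3, 7) -> (-(7), -(-10), -(3)) = (-7, 10, -3)

Answer: -7 10 -3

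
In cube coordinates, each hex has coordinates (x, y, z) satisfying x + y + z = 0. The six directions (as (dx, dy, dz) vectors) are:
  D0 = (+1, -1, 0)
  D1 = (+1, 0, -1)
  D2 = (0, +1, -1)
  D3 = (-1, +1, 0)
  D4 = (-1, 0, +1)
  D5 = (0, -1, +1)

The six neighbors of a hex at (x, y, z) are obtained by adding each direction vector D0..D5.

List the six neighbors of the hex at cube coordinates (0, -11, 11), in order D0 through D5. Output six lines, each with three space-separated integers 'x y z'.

Answer: 1 -12 11
1 -11 10
0 -10 10
-1 -10 11
-1 -11 12
0 -12 12

Derivation:
Center: (0, -11, 11). Add each direction:
  D0: (0, -11, 11) + (1, -1, 0) = (1, -12, 11)
  D1: (0, -11, 11) + (1, 0, -1) = (1, -11, 10)
  D2: (0, -11, 11) + (0, 1, -1) = (0, -10, 10)
  D3: (0, -11, 11) + (-1, 1, 0) = (-1, -10, 11)
  D4: (0, -11, 11) + (-1, 0, 1) = (-1, -11, 12)
  D5: (0, -11, 11) + (0, -1, 1) = (0, -12, 12)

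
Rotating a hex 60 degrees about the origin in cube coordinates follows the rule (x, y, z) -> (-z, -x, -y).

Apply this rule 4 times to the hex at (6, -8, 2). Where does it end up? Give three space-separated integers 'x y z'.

Answer: 2 6 -8

Derivation:
Start: (6, -8, 2)
Step 1: (6, -8, 2) -> (-(2), -(6), -(-8)) = (-2, -6, 8)
Step 2: (-2, -6, 8) -> (-(8), -(-2), -(-6)) = (-8, 2, 6)
Step 3: (-8, 2, 6) -> (-(6), -(-8), -(2)) = (-6, 8, -2)
Step 4: (-6, 8, -2) -> (-(-2), -(-6), -(8)) = (2, 6, -8)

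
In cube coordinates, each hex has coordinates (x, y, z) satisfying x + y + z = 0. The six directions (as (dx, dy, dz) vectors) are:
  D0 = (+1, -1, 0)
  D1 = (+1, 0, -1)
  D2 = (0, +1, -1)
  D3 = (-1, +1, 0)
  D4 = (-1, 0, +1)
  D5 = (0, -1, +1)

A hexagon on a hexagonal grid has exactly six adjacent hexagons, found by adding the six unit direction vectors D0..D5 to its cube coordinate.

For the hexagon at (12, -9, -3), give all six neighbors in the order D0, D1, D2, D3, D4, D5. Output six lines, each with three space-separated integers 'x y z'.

Answer: 13 -10 -3
13 -9 -4
12 -8 -4
11 -8 -3
11 -9 -2
12 -10 -2

Derivation:
Center: (12, -9, -3). Add each direction:
  D0: (12, -9, -3) + (1, -1, 0) = (13, -10, -3)
  D1: (12, -9, -3) + (1, 0, -1) = (13, -9, -4)
  D2: (12, -9, -3) + (0, 1, -1) = (12, -8, -4)
  D3: (12, -9, -3) + (-1, 1, 0) = (11, -8, -3)
  D4: (12, -9, -3) + (-1, 0, 1) = (11, -9, -2)
  D5: (12, -9, -3) + (0, -1, 1) = (12, -10, -2)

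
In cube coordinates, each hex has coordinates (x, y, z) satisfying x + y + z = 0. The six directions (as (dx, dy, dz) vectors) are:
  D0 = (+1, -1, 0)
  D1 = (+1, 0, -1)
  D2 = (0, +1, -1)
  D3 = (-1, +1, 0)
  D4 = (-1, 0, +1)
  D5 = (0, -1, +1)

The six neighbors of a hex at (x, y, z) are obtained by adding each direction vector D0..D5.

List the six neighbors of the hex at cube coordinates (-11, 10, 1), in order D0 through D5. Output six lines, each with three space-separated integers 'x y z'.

Center: (-11, 10, 1). Add each direction:
  D0: (-11, 10, 1) + (1, -1, 0) = (-10, 9, 1)
  D1: (-11, 10, 1) + (1, 0, -1) = (-10, 10, 0)
  D2: (-11, 10, 1) + (0, 1, -1) = (-11, 11, 0)
  D3: (-11, 10, 1) + (-1, 1, 0) = (-12, 11, 1)
  D4: (-11, 10, 1) + (-1, 0, 1) = (-12, 10, 2)
  D5: (-11, 10, 1) + (0, -1, 1) = (-11, 9, 2)

Answer: -10 9 1
-10 10 0
-11 11 0
-12 11 1
-12 10 2
-11 9 2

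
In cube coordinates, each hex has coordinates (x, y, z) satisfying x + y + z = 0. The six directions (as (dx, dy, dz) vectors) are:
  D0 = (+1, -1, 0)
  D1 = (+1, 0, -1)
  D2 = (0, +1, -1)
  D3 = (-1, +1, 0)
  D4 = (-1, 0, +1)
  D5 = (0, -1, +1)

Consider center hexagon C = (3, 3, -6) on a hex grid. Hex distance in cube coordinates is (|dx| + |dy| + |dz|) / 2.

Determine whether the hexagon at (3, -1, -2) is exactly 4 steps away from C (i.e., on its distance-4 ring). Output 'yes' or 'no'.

|px - cx| = |3 - 3| = 0
|py - cy| = |-1 - 3| = 4
|pz - cz| = |-2 - (-6)| = 4
distance = (0+4+4)/2 = 8/2 = 4
radius = 4; distance == radius -> yes

Answer: yes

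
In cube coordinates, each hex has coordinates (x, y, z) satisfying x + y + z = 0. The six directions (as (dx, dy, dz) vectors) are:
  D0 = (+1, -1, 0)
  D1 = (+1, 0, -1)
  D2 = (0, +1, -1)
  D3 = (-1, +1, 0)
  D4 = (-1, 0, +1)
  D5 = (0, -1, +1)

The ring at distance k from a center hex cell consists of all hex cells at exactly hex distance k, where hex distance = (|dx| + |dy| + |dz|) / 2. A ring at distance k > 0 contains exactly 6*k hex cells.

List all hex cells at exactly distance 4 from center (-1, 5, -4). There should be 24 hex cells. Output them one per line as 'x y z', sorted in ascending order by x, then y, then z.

Answer: -5 5 0
-5 6 -1
-5 7 -2
-5 8 -3
-5 9 -4
-4 4 0
-4 9 -5
-3 3 0
-3 9 -6
-2 2 0
-2 9 -7
-1 1 0
-1 9 -8
0 1 -1
0 8 -8
1 1 -2
1 7 -8
2 1 -3
2 6 -8
3 1 -4
3 2 -5
3 3 -6
3 4 -7
3 5 -8

Derivation:
Walk ring at distance 4 from (-1, 5, -4):
Start at center + D4*4 = (-5, 5, 0)
  hex 0: (-5, 5, 0)
  hex 1: (-4, 4, 0)
  hex 2: (-3, 3, 0)
  hex 3: (-2, 2, 0)
  hex 4: (-1, 1, 0)
  hex 5: (0, 1, -1)
  hex 6: (1, 1, -2)
  hex 7: (2, 1, -3)
  hex 8: (3, 1, -4)
  hex 9: (3, 2, -5)
  hex 10: (3, 3, -6)
  hex 11: (3, 4, -7)
  hex 12: (3, 5, -8)
  hex 13: (2, 6, -8)
  hex 14: (1, 7, -8)
  hex 15: (0, 8, -8)
  hex 16: (-1, 9, -8)
  hex 17: (-2, 9, -7)
  hex 18: (-3, 9, -6)
  hex 19: (-4, 9, -5)
  hex 20: (-5, 9, -4)
  hex 21: (-5, 8, -3)
  hex 22: (-5, 7, -2)
  hex 23: (-5, 6, -1)
Sorted: 24 hexes.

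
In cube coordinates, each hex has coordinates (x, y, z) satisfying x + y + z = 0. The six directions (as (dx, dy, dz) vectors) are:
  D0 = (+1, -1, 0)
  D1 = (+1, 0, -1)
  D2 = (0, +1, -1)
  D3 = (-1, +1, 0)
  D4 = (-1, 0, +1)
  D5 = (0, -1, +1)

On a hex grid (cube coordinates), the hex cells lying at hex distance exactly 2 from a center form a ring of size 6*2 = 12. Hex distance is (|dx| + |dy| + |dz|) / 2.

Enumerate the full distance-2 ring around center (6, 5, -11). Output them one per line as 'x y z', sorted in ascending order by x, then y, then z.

Answer: 4 5 -9
4 6 -10
4 7 -11
5 4 -9
5 7 -12
6 3 -9
6 7 -13
7 3 -10
7 6 -13
8 3 -11
8 4 -12
8 5 -13

Derivation:
Walk ring at distance 2 from (6, 5, -11):
Start at center + D4*2 = (4, 5, -9)
  hex 0: (4, 5, -9)
  hex 1: (5, 4, -9)
  hex 2: (6, 3, -9)
  hex 3: (7, 3, -10)
  hex 4: (8, 3, -11)
  hex 5: (8, 4, -12)
  hex 6: (8, 5, -13)
  hex 7: (7, 6, -13)
  hex 8: (6, 7, -13)
  hex 9: (5, 7, -12)
  hex 10: (4, 7, -11)
  hex 11: (4, 6, -10)
Sorted: 12 hexes.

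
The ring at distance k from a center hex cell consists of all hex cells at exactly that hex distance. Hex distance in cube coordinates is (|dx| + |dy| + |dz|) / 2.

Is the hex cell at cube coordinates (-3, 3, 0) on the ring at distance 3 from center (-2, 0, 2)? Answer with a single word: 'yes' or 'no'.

|px - cx| = |-3 - (-2)| = 1
|py - cy| = |3 - 0| = 3
|pz - cz| = |0 - 2| = 2
distance = (1+3+2)/2 = 6/2 = 3
radius = 3; distance == radius -> yes

Answer: yes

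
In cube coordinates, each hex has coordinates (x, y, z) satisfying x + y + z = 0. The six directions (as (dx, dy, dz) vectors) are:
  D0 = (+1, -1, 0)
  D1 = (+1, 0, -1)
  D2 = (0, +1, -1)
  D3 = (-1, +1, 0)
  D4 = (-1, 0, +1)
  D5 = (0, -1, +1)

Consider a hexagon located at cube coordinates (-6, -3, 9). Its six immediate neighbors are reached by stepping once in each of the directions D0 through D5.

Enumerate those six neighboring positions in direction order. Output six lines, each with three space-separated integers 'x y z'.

Answer: -5 -4 9
-5 -3 8
-6 -2 8
-7 -2 9
-7 -3 10
-6 -4 10

Derivation:
Center: (-6, -3, 9). Add each direction:
  D0: (-6, -3, 9) + (1, -1, 0) = (-5, -4, 9)
  D1: (-6, -3, 9) + (1, 0, -1) = (-5, -3, 8)
  D2: (-6, -3, 9) + (0, 1, -1) = (-6, -2, 8)
  D3: (-6, -3, 9) + (-1, 1, 0) = (-7, -2, 9)
  D4: (-6, -3, 9) + (-1, 0, 1) = (-7, -3, 10)
  D5: (-6, -3, 9) + (0, -1, 1) = (-6, -4, 10)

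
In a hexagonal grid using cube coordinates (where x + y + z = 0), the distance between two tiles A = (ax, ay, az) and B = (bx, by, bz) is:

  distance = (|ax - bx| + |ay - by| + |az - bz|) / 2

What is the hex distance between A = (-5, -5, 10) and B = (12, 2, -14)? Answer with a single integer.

Answer: 24

Derivation:
|ax - bx| = |-5 - 12| = 17
|ay - by| = |-5 - 2| = 7
|az - bz| = |10 - (-14)| = 24
distance = (17 + 7 + 24) / 2 = 48 / 2 = 24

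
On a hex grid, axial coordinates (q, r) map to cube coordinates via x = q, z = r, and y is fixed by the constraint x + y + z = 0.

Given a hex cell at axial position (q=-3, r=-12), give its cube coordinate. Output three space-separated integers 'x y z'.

Answer: -3 15 -12

Derivation:
x = q = -3
z = r = -12
y = -x - z = -(-3) - (-12) = 15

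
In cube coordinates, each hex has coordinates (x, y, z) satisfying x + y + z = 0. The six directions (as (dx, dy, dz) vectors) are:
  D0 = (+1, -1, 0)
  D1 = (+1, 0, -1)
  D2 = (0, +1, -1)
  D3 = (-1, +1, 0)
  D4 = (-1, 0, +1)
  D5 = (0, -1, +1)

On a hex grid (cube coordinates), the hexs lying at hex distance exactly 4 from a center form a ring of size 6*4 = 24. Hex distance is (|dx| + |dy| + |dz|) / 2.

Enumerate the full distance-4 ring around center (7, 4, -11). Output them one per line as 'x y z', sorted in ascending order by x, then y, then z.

Walk ring at distance 4 from (7, 4, -11):
Start at center + D4*4 = (3, 4, -7)
  hex 0: (3, 4, -7)
  hex 1: (4, 3, -7)
  hex 2: (5, 2, -7)
  hex 3: (6, 1, -7)
  hex 4: (7, 0, -7)
  hex 5: (8, 0, -8)
  hex 6: (9, 0, -9)
  hex 7: (10, 0, -10)
  hex 8: (11, 0, -11)
  hex 9: (11, 1, -12)
  hex 10: (11, 2, -13)
  hex 11: (11, 3, -14)
  hex 12: (11, 4, -15)
  hex 13: (10, 5, -15)
  hex 14: (9, 6, -15)
  hex 15: (8, 7, -15)
  hex 16: (7, 8, -15)
  hex 17: (6, 8, -14)
  hex 18: (5, 8, -13)
  hex 19: (4, 8, -12)
  hex 20: (3, 8, -11)
  hex 21: (3, 7, -10)
  hex 22: (3, 6, -9)
  hex 23: (3, 5, -8)
Sorted: 24 hexes.

Answer: 3 4 -7
3 5 -8
3 6 -9
3 7 -10
3 8 -11
4 3 -7
4 8 -12
5 2 -7
5 8 -13
6 1 -7
6 8 -14
7 0 -7
7 8 -15
8 0 -8
8 7 -15
9 0 -9
9 6 -15
10 0 -10
10 5 -15
11 0 -11
11 1 -12
11 2 -13
11 3 -14
11 4 -15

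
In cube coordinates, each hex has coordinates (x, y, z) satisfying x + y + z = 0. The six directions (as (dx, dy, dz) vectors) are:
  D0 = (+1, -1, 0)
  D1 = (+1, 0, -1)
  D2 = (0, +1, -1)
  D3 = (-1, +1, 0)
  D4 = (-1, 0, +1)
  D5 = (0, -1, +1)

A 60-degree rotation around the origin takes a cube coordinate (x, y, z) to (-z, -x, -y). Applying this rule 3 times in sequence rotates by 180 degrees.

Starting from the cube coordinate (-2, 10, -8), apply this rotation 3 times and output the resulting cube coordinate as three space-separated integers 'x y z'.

Answer: 2 -10 8

Derivation:
Start: (-2, 10, -8)
Step 1: (-2, 10, -8) -> (-(-8), -(-2), -(10)) = (8, 2, -10)
Step 2: (8, 2, -10) -> (-(-10), -(8), -(2)) = (10, -8, -2)
Step 3: (10, -8, -2) -> (-(-2), -(10), -(-8)) = (2, -10, 8)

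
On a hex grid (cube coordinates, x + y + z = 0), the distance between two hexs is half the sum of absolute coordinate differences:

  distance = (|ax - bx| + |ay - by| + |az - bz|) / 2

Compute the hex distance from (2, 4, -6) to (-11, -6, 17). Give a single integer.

Answer: 23

Derivation:
|ax - bx| = |2 - (-11)| = 13
|ay - by| = |4 - (-6)| = 10
|az - bz| = |-6 - 17| = 23
distance = (13 + 10 + 23) / 2 = 46 / 2 = 23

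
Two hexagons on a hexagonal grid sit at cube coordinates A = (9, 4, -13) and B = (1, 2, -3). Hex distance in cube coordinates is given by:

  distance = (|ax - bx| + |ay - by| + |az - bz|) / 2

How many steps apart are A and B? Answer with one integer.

Answer: 10

Derivation:
|ax - bx| = |9 - 1| = 8
|ay - by| = |4 - 2| = 2
|az - bz| = |-13 - (-3)| = 10
distance = (8 + 2 + 10) / 2 = 20 / 2 = 10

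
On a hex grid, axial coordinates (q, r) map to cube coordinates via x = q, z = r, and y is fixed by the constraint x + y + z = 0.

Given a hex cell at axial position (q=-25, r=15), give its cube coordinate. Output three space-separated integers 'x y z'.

Answer: -25 10 15

Derivation:
x = q = -25
z = r = 15
y = -x - z = -(-25) - (15) = 10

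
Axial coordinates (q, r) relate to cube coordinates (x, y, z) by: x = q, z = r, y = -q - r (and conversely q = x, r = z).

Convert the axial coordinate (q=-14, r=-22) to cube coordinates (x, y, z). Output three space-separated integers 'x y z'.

Answer: -14 36 -22

Derivation:
x = q = -14
z = r = -22
y = -x - z = -(-14) - (-22) = 36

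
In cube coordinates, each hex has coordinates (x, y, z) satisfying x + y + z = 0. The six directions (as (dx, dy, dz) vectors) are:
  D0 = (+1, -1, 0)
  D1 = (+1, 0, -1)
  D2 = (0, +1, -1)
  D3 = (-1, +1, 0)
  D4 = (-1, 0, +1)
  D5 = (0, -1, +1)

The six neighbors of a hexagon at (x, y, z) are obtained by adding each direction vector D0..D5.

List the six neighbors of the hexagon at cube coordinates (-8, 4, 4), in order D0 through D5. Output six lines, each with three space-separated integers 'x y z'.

Center: (-8, 4, 4). Add each direction:
  D0: (-8, 4, 4) + (1, -1, 0) = (-7, 3, 4)
  D1: (-8, 4, 4) + (1, 0, -1) = (-7, 4, 3)
  D2: (-8, 4, 4) + (0, 1, -1) = (-8, 5, 3)
  D3: (-8, 4, 4) + (-1, 1, 0) = (-9, 5, 4)
  D4: (-8, 4, 4) + (-1, 0, 1) = (-9, 4, 5)
  D5: (-8, 4, 4) + (0, -1, 1) = (-8, 3, 5)

Answer: -7 3 4
-7 4 3
-8 5 3
-9 5 4
-9 4 5
-8 3 5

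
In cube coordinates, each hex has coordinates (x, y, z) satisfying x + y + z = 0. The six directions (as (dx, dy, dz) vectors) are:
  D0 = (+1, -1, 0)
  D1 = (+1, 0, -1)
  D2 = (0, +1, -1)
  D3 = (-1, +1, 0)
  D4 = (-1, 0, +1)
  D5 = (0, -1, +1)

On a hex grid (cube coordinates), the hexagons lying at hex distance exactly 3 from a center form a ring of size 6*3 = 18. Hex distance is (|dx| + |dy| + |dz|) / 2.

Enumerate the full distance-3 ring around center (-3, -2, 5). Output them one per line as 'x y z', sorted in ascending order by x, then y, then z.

Walk ring at distance 3 from (-3, -2, 5):
Start at center + D4*3 = (-6, -2, 8)
  hex 0: (-6, -2, 8)
  hex 1: (-5, -3, 8)
  hex 2: (-4, -4, 8)
  hex 3: (-3, -5, 8)
  hex 4: (-2, -5, 7)
  hex 5: (-1, -5, 6)
  hex 6: (0, -5, 5)
  hex 7: (0, -4, 4)
  hex 8: (0, -3, 3)
  hex 9: (0, -2, 2)
  hex 10: (-1, -1, 2)
  hex 11: (-2, 0, 2)
  hex 12: (-3, 1, 2)
  hex 13: (-4, 1, 3)
  hex 14: (-5, 1, 4)
  hex 15: (-6, 1, 5)
  hex 16: (-6, 0, 6)
  hex 17: (-6, -1, 7)
Sorted: 18 hexes.

Answer: -6 -2 8
-6 -1 7
-6 0 6
-6 1 5
-5 -3 8
-5 1 4
-4 -4 8
-4 1 3
-3 -5 8
-3 1 2
-2 -5 7
-2 0 2
-1 -5 6
-1 -1 2
0 -5 5
0 -4 4
0 -3 3
0 -2 2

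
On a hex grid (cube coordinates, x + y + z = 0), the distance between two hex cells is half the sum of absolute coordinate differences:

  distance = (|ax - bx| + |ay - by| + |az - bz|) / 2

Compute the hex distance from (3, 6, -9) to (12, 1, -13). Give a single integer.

Answer: 9

Derivation:
|ax - bx| = |3 - 12| = 9
|ay - by| = |6 - 1| = 5
|az - bz| = |-9 - (-13)| = 4
distance = (9 + 5 + 4) / 2 = 18 / 2 = 9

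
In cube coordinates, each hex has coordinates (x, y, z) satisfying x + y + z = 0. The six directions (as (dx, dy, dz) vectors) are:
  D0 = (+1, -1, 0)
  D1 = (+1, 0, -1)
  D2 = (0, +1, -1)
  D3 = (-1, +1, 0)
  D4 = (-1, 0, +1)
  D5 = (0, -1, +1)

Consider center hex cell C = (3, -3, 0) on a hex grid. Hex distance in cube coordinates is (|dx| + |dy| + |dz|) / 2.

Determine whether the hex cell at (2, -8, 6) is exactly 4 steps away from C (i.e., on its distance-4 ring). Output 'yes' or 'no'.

|px - cx| = |2 - 3| = 1
|py - cy| = |-8 - (-3)| = 5
|pz - cz| = |6 - 0| = 6
distance = (1+5+6)/2 = 12/2 = 6
radius = 4; distance != radius -> no

Answer: no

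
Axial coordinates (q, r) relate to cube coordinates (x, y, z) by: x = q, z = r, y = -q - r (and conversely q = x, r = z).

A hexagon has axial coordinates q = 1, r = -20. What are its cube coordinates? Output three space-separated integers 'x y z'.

Answer: 1 19 -20

Derivation:
x = q = 1
z = r = -20
y = -x - z = -(1) - (-20) = 19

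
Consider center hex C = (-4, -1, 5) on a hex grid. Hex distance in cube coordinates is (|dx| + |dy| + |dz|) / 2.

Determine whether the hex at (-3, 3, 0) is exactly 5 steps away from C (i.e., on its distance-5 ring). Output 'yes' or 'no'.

Answer: yes

Derivation:
|px - cx| = |-3 - (-4)| = 1
|py - cy| = |3 - (-1)| = 4
|pz - cz| = |0 - 5| = 5
distance = (1+4+5)/2 = 10/2 = 5
radius = 5; distance == radius -> yes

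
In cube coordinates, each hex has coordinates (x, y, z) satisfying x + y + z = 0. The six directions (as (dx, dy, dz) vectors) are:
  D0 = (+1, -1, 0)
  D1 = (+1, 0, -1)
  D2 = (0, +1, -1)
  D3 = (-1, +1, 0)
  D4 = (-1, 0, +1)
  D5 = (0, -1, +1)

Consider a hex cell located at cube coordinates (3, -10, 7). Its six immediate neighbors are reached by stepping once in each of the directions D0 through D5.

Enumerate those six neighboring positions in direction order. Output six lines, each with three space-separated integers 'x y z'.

Center: (3, -10, 7). Add each direction:
  D0: (3, -10, 7) + (1, -1, 0) = (4, -11, 7)
  D1: (3, -10, 7) + (1, 0, -1) = (4, -10, 6)
  D2: (3, -10, 7) + (0, 1, -1) = (3, -9, 6)
  D3: (3, -10, 7) + (-1, 1, 0) = (2, -9, 7)
  D4: (3, -10, 7) + (-1, 0, 1) = (2, -10, 8)
  D5: (3, -10, 7) + (0, -1, 1) = (3, -11, 8)

Answer: 4 -11 7
4 -10 6
3 -9 6
2 -9 7
2 -10 8
3 -11 8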